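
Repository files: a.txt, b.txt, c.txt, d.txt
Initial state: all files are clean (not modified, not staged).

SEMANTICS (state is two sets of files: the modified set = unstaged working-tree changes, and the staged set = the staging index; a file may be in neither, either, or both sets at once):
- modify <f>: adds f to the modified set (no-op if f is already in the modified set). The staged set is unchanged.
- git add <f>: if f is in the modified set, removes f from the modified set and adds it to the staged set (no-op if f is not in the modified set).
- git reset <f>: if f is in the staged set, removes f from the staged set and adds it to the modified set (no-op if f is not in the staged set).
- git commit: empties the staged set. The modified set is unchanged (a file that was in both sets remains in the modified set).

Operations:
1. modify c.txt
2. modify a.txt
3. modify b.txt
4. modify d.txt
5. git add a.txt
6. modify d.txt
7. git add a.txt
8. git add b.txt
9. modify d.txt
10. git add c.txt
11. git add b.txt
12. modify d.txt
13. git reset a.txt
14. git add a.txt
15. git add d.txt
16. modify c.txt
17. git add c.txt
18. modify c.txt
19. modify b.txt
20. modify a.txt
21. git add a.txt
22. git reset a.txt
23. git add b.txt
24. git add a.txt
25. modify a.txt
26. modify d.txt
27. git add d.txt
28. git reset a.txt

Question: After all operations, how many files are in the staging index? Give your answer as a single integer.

After op 1 (modify c.txt): modified={c.txt} staged={none}
After op 2 (modify a.txt): modified={a.txt, c.txt} staged={none}
After op 3 (modify b.txt): modified={a.txt, b.txt, c.txt} staged={none}
After op 4 (modify d.txt): modified={a.txt, b.txt, c.txt, d.txt} staged={none}
After op 5 (git add a.txt): modified={b.txt, c.txt, d.txt} staged={a.txt}
After op 6 (modify d.txt): modified={b.txt, c.txt, d.txt} staged={a.txt}
After op 7 (git add a.txt): modified={b.txt, c.txt, d.txt} staged={a.txt}
After op 8 (git add b.txt): modified={c.txt, d.txt} staged={a.txt, b.txt}
After op 9 (modify d.txt): modified={c.txt, d.txt} staged={a.txt, b.txt}
After op 10 (git add c.txt): modified={d.txt} staged={a.txt, b.txt, c.txt}
After op 11 (git add b.txt): modified={d.txt} staged={a.txt, b.txt, c.txt}
After op 12 (modify d.txt): modified={d.txt} staged={a.txt, b.txt, c.txt}
After op 13 (git reset a.txt): modified={a.txt, d.txt} staged={b.txt, c.txt}
After op 14 (git add a.txt): modified={d.txt} staged={a.txt, b.txt, c.txt}
After op 15 (git add d.txt): modified={none} staged={a.txt, b.txt, c.txt, d.txt}
After op 16 (modify c.txt): modified={c.txt} staged={a.txt, b.txt, c.txt, d.txt}
After op 17 (git add c.txt): modified={none} staged={a.txt, b.txt, c.txt, d.txt}
After op 18 (modify c.txt): modified={c.txt} staged={a.txt, b.txt, c.txt, d.txt}
After op 19 (modify b.txt): modified={b.txt, c.txt} staged={a.txt, b.txt, c.txt, d.txt}
After op 20 (modify a.txt): modified={a.txt, b.txt, c.txt} staged={a.txt, b.txt, c.txt, d.txt}
After op 21 (git add a.txt): modified={b.txt, c.txt} staged={a.txt, b.txt, c.txt, d.txt}
After op 22 (git reset a.txt): modified={a.txt, b.txt, c.txt} staged={b.txt, c.txt, d.txt}
After op 23 (git add b.txt): modified={a.txt, c.txt} staged={b.txt, c.txt, d.txt}
After op 24 (git add a.txt): modified={c.txt} staged={a.txt, b.txt, c.txt, d.txt}
After op 25 (modify a.txt): modified={a.txt, c.txt} staged={a.txt, b.txt, c.txt, d.txt}
After op 26 (modify d.txt): modified={a.txt, c.txt, d.txt} staged={a.txt, b.txt, c.txt, d.txt}
After op 27 (git add d.txt): modified={a.txt, c.txt} staged={a.txt, b.txt, c.txt, d.txt}
After op 28 (git reset a.txt): modified={a.txt, c.txt} staged={b.txt, c.txt, d.txt}
Final staged set: {b.txt, c.txt, d.txt} -> count=3

Answer: 3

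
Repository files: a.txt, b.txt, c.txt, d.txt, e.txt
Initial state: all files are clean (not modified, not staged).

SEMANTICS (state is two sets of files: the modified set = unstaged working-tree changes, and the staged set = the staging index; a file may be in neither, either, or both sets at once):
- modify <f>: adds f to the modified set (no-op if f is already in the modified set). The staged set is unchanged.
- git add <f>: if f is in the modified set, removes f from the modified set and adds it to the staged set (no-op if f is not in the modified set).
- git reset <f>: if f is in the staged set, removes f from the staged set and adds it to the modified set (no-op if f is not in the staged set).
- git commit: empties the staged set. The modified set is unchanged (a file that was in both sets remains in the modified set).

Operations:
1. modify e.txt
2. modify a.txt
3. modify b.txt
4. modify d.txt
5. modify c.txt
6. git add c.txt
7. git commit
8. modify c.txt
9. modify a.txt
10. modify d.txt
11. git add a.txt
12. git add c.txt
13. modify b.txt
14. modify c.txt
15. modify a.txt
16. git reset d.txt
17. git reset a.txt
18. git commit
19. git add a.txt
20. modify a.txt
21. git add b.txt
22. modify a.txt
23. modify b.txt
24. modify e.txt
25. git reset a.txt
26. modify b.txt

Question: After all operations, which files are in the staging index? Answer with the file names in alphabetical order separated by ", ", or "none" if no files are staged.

Answer: b.txt

Derivation:
After op 1 (modify e.txt): modified={e.txt} staged={none}
After op 2 (modify a.txt): modified={a.txt, e.txt} staged={none}
After op 3 (modify b.txt): modified={a.txt, b.txt, e.txt} staged={none}
After op 4 (modify d.txt): modified={a.txt, b.txt, d.txt, e.txt} staged={none}
After op 5 (modify c.txt): modified={a.txt, b.txt, c.txt, d.txt, e.txt} staged={none}
After op 6 (git add c.txt): modified={a.txt, b.txt, d.txt, e.txt} staged={c.txt}
After op 7 (git commit): modified={a.txt, b.txt, d.txt, e.txt} staged={none}
After op 8 (modify c.txt): modified={a.txt, b.txt, c.txt, d.txt, e.txt} staged={none}
After op 9 (modify a.txt): modified={a.txt, b.txt, c.txt, d.txt, e.txt} staged={none}
After op 10 (modify d.txt): modified={a.txt, b.txt, c.txt, d.txt, e.txt} staged={none}
After op 11 (git add a.txt): modified={b.txt, c.txt, d.txt, e.txt} staged={a.txt}
After op 12 (git add c.txt): modified={b.txt, d.txt, e.txt} staged={a.txt, c.txt}
After op 13 (modify b.txt): modified={b.txt, d.txt, e.txt} staged={a.txt, c.txt}
After op 14 (modify c.txt): modified={b.txt, c.txt, d.txt, e.txt} staged={a.txt, c.txt}
After op 15 (modify a.txt): modified={a.txt, b.txt, c.txt, d.txt, e.txt} staged={a.txt, c.txt}
After op 16 (git reset d.txt): modified={a.txt, b.txt, c.txt, d.txt, e.txt} staged={a.txt, c.txt}
After op 17 (git reset a.txt): modified={a.txt, b.txt, c.txt, d.txt, e.txt} staged={c.txt}
After op 18 (git commit): modified={a.txt, b.txt, c.txt, d.txt, e.txt} staged={none}
After op 19 (git add a.txt): modified={b.txt, c.txt, d.txt, e.txt} staged={a.txt}
After op 20 (modify a.txt): modified={a.txt, b.txt, c.txt, d.txt, e.txt} staged={a.txt}
After op 21 (git add b.txt): modified={a.txt, c.txt, d.txt, e.txt} staged={a.txt, b.txt}
After op 22 (modify a.txt): modified={a.txt, c.txt, d.txt, e.txt} staged={a.txt, b.txt}
After op 23 (modify b.txt): modified={a.txt, b.txt, c.txt, d.txt, e.txt} staged={a.txt, b.txt}
After op 24 (modify e.txt): modified={a.txt, b.txt, c.txt, d.txt, e.txt} staged={a.txt, b.txt}
After op 25 (git reset a.txt): modified={a.txt, b.txt, c.txt, d.txt, e.txt} staged={b.txt}
After op 26 (modify b.txt): modified={a.txt, b.txt, c.txt, d.txt, e.txt} staged={b.txt}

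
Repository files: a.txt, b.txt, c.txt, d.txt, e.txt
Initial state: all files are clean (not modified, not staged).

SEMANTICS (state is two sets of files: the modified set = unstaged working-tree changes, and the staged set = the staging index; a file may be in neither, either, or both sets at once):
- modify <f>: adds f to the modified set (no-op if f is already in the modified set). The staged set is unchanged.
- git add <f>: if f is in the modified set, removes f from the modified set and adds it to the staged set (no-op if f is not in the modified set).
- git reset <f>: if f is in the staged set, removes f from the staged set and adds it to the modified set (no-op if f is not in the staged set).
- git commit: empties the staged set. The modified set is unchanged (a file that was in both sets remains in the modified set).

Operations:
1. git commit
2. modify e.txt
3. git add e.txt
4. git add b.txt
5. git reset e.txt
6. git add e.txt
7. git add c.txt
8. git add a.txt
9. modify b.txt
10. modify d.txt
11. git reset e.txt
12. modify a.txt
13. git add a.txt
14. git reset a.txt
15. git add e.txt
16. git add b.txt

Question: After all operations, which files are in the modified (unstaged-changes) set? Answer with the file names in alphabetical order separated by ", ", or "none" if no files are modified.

Answer: a.txt, d.txt

Derivation:
After op 1 (git commit): modified={none} staged={none}
After op 2 (modify e.txt): modified={e.txt} staged={none}
After op 3 (git add e.txt): modified={none} staged={e.txt}
After op 4 (git add b.txt): modified={none} staged={e.txt}
After op 5 (git reset e.txt): modified={e.txt} staged={none}
After op 6 (git add e.txt): modified={none} staged={e.txt}
After op 7 (git add c.txt): modified={none} staged={e.txt}
After op 8 (git add a.txt): modified={none} staged={e.txt}
After op 9 (modify b.txt): modified={b.txt} staged={e.txt}
After op 10 (modify d.txt): modified={b.txt, d.txt} staged={e.txt}
After op 11 (git reset e.txt): modified={b.txt, d.txt, e.txt} staged={none}
After op 12 (modify a.txt): modified={a.txt, b.txt, d.txt, e.txt} staged={none}
After op 13 (git add a.txt): modified={b.txt, d.txt, e.txt} staged={a.txt}
After op 14 (git reset a.txt): modified={a.txt, b.txt, d.txt, e.txt} staged={none}
After op 15 (git add e.txt): modified={a.txt, b.txt, d.txt} staged={e.txt}
After op 16 (git add b.txt): modified={a.txt, d.txt} staged={b.txt, e.txt}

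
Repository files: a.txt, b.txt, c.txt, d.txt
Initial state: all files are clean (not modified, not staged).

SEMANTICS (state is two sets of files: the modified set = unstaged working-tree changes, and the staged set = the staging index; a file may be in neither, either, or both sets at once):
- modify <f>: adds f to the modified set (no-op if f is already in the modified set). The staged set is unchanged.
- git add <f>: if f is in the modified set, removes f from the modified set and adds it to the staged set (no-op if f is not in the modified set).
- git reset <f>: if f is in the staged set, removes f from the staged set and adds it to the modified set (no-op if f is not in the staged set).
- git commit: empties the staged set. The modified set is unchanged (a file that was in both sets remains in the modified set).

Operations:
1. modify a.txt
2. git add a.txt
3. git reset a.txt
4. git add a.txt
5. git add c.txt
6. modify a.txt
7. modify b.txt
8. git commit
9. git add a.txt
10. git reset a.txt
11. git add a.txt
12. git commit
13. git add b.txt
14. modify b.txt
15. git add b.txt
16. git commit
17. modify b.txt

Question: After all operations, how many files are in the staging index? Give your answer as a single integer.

After op 1 (modify a.txt): modified={a.txt} staged={none}
After op 2 (git add a.txt): modified={none} staged={a.txt}
After op 3 (git reset a.txt): modified={a.txt} staged={none}
After op 4 (git add a.txt): modified={none} staged={a.txt}
After op 5 (git add c.txt): modified={none} staged={a.txt}
After op 6 (modify a.txt): modified={a.txt} staged={a.txt}
After op 7 (modify b.txt): modified={a.txt, b.txt} staged={a.txt}
After op 8 (git commit): modified={a.txt, b.txt} staged={none}
After op 9 (git add a.txt): modified={b.txt} staged={a.txt}
After op 10 (git reset a.txt): modified={a.txt, b.txt} staged={none}
After op 11 (git add a.txt): modified={b.txt} staged={a.txt}
After op 12 (git commit): modified={b.txt} staged={none}
After op 13 (git add b.txt): modified={none} staged={b.txt}
After op 14 (modify b.txt): modified={b.txt} staged={b.txt}
After op 15 (git add b.txt): modified={none} staged={b.txt}
After op 16 (git commit): modified={none} staged={none}
After op 17 (modify b.txt): modified={b.txt} staged={none}
Final staged set: {none} -> count=0

Answer: 0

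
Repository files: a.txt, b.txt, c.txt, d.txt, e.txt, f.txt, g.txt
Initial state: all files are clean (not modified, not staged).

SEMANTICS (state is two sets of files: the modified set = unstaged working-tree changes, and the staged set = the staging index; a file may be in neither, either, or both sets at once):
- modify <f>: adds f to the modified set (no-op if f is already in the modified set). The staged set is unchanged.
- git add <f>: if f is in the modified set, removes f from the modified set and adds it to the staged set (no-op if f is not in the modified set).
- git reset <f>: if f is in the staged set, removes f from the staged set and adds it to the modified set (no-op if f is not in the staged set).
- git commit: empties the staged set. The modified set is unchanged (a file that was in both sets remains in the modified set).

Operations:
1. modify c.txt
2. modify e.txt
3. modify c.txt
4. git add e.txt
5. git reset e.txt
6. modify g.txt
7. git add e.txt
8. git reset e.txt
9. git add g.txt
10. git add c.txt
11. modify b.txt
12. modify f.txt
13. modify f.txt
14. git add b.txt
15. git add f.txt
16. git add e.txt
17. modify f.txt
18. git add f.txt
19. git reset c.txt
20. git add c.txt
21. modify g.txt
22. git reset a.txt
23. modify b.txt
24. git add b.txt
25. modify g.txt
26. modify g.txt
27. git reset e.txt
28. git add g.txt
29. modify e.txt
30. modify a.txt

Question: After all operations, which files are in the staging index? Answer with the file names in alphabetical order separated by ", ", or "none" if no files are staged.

After op 1 (modify c.txt): modified={c.txt} staged={none}
After op 2 (modify e.txt): modified={c.txt, e.txt} staged={none}
After op 3 (modify c.txt): modified={c.txt, e.txt} staged={none}
After op 4 (git add e.txt): modified={c.txt} staged={e.txt}
After op 5 (git reset e.txt): modified={c.txt, e.txt} staged={none}
After op 6 (modify g.txt): modified={c.txt, e.txt, g.txt} staged={none}
After op 7 (git add e.txt): modified={c.txt, g.txt} staged={e.txt}
After op 8 (git reset e.txt): modified={c.txt, e.txt, g.txt} staged={none}
After op 9 (git add g.txt): modified={c.txt, e.txt} staged={g.txt}
After op 10 (git add c.txt): modified={e.txt} staged={c.txt, g.txt}
After op 11 (modify b.txt): modified={b.txt, e.txt} staged={c.txt, g.txt}
After op 12 (modify f.txt): modified={b.txt, e.txt, f.txt} staged={c.txt, g.txt}
After op 13 (modify f.txt): modified={b.txt, e.txt, f.txt} staged={c.txt, g.txt}
After op 14 (git add b.txt): modified={e.txt, f.txt} staged={b.txt, c.txt, g.txt}
After op 15 (git add f.txt): modified={e.txt} staged={b.txt, c.txt, f.txt, g.txt}
After op 16 (git add e.txt): modified={none} staged={b.txt, c.txt, e.txt, f.txt, g.txt}
After op 17 (modify f.txt): modified={f.txt} staged={b.txt, c.txt, e.txt, f.txt, g.txt}
After op 18 (git add f.txt): modified={none} staged={b.txt, c.txt, e.txt, f.txt, g.txt}
After op 19 (git reset c.txt): modified={c.txt} staged={b.txt, e.txt, f.txt, g.txt}
After op 20 (git add c.txt): modified={none} staged={b.txt, c.txt, e.txt, f.txt, g.txt}
After op 21 (modify g.txt): modified={g.txt} staged={b.txt, c.txt, e.txt, f.txt, g.txt}
After op 22 (git reset a.txt): modified={g.txt} staged={b.txt, c.txt, e.txt, f.txt, g.txt}
After op 23 (modify b.txt): modified={b.txt, g.txt} staged={b.txt, c.txt, e.txt, f.txt, g.txt}
After op 24 (git add b.txt): modified={g.txt} staged={b.txt, c.txt, e.txt, f.txt, g.txt}
After op 25 (modify g.txt): modified={g.txt} staged={b.txt, c.txt, e.txt, f.txt, g.txt}
After op 26 (modify g.txt): modified={g.txt} staged={b.txt, c.txt, e.txt, f.txt, g.txt}
After op 27 (git reset e.txt): modified={e.txt, g.txt} staged={b.txt, c.txt, f.txt, g.txt}
After op 28 (git add g.txt): modified={e.txt} staged={b.txt, c.txt, f.txt, g.txt}
After op 29 (modify e.txt): modified={e.txt} staged={b.txt, c.txt, f.txt, g.txt}
After op 30 (modify a.txt): modified={a.txt, e.txt} staged={b.txt, c.txt, f.txt, g.txt}

Answer: b.txt, c.txt, f.txt, g.txt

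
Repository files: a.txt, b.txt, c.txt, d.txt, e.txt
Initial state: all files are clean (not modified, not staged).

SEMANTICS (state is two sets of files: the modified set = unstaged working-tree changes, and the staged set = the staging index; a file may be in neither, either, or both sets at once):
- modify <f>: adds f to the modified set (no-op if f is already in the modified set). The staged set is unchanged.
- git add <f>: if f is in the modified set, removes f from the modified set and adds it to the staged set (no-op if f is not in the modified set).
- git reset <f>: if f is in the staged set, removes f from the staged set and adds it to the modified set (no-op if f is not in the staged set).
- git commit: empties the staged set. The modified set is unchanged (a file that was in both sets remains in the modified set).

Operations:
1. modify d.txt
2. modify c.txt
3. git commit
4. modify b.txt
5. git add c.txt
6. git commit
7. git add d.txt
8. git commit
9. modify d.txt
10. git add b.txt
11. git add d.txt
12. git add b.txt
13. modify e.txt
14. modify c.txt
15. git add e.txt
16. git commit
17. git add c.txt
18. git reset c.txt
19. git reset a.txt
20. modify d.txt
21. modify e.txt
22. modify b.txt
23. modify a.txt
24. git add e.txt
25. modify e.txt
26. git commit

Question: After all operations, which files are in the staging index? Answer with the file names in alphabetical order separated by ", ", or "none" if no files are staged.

Answer: none

Derivation:
After op 1 (modify d.txt): modified={d.txt} staged={none}
After op 2 (modify c.txt): modified={c.txt, d.txt} staged={none}
After op 3 (git commit): modified={c.txt, d.txt} staged={none}
After op 4 (modify b.txt): modified={b.txt, c.txt, d.txt} staged={none}
After op 5 (git add c.txt): modified={b.txt, d.txt} staged={c.txt}
After op 6 (git commit): modified={b.txt, d.txt} staged={none}
After op 7 (git add d.txt): modified={b.txt} staged={d.txt}
After op 8 (git commit): modified={b.txt} staged={none}
After op 9 (modify d.txt): modified={b.txt, d.txt} staged={none}
After op 10 (git add b.txt): modified={d.txt} staged={b.txt}
After op 11 (git add d.txt): modified={none} staged={b.txt, d.txt}
After op 12 (git add b.txt): modified={none} staged={b.txt, d.txt}
After op 13 (modify e.txt): modified={e.txt} staged={b.txt, d.txt}
After op 14 (modify c.txt): modified={c.txt, e.txt} staged={b.txt, d.txt}
After op 15 (git add e.txt): modified={c.txt} staged={b.txt, d.txt, e.txt}
After op 16 (git commit): modified={c.txt} staged={none}
After op 17 (git add c.txt): modified={none} staged={c.txt}
After op 18 (git reset c.txt): modified={c.txt} staged={none}
After op 19 (git reset a.txt): modified={c.txt} staged={none}
After op 20 (modify d.txt): modified={c.txt, d.txt} staged={none}
After op 21 (modify e.txt): modified={c.txt, d.txt, e.txt} staged={none}
After op 22 (modify b.txt): modified={b.txt, c.txt, d.txt, e.txt} staged={none}
After op 23 (modify a.txt): modified={a.txt, b.txt, c.txt, d.txt, e.txt} staged={none}
After op 24 (git add e.txt): modified={a.txt, b.txt, c.txt, d.txt} staged={e.txt}
After op 25 (modify e.txt): modified={a.txt, b.txt, c.txt, d.txt, e.txt} staged={e.txt}
After op 26 (git commit): modified={a.txt, b.txt, c.txt, d.txt, e.txt} staged={none}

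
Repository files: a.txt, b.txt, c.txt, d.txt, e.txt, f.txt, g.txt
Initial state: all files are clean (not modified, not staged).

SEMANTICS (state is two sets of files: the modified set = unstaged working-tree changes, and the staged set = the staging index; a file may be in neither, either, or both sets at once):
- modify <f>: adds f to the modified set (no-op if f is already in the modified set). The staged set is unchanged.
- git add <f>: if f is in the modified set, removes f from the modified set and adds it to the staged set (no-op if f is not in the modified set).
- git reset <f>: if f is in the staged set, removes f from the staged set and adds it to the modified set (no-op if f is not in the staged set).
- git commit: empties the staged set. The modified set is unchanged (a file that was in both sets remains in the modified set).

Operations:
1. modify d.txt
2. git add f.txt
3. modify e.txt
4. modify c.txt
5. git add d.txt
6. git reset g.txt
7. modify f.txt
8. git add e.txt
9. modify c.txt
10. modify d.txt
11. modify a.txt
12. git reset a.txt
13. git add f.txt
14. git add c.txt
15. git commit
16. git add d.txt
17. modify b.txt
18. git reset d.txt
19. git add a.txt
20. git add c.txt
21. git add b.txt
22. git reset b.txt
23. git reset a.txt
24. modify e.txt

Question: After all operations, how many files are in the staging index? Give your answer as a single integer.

Answer: 0

Derivation:
After op 1 (modify d.txt): modified={d.txt} staged={none}
After op 2 (git add f.txt): modified={d.txt} staged={none}
After op 3 (modify e.txt): modified={d.txt, e.txt} staged={none}
After op 4 (modify c.txt): modified={c.txt, d.txt, e.txt} staged={none}
After op 5 (git add d.txt): modified={c.txt, e.txt} staged={d.txt}
After op 6 (git reset g.txt): modified={c.txt, e.txt} staged={d.txt}
After op 7 (modify f.txt): modified={c.txt, e.txt, f.txt} staged={d.txt}
After op 8 (git add e.txt): modified={c.txt, f.txt} staged={d.txt, e.txt}
After op 9 (modify c.txt): modified={c.txt, f.txt} staged={d.txt, e.txt}
After op 10 (modify d.txt): modified={c.txt, d.txt, f.txt} staged={d.txt, e.txt}
After op 11 (modify a.txt): modified={a.txt, c.txt, d.txt, f.txt} staged={d.txt, e.txt}
After op 12 (git reset a.txt): modified={a.txt, c.txt, d.txt, f.txt} staged={d.txt, e.txt}
After op 13 (git add f.txt): modified={a.txt, c.txt, d.txt} staged={d.txt, e.txt, f.txt}
After op 14 (git add c.txt): modified={a.txt, d.txt} staged={c.txt, d.txt, e.txt, f.txt}
After op 15 (git commit): modified={a.txt, d.txt} staged={none}
After op 16 (git add d.txt): modified={a.txt} staged={d.txt}
After op 17 (modify b.txt): modified={a.txt, b.txt} staged={d.txt}
After op 18 (git reset d.txt): modified={a.txt, b.txt, d.txt} staged={none}
After op 19 (git add a.txt): modified={b.txt, d.txt} staged={a.txt}
After op 20 (git add c.txt): modified={b.txt, d.txt} staged={a.txt}
After op 21 (git add b.txt): modified={d.txt} staged={a.txt, b.txt}
After op 22 (git reset b.txt): modified={b.txt, d.txt} staged={a.txt}
After op 23 (git reset a.txt): modified={a.txt, b.txt, d.txt} staged={none}
After op 24 (modify e.txt): modified={a.txt, b.txt, d.txt, e.txt} staged={none}
Final staged set: {none} -> count=0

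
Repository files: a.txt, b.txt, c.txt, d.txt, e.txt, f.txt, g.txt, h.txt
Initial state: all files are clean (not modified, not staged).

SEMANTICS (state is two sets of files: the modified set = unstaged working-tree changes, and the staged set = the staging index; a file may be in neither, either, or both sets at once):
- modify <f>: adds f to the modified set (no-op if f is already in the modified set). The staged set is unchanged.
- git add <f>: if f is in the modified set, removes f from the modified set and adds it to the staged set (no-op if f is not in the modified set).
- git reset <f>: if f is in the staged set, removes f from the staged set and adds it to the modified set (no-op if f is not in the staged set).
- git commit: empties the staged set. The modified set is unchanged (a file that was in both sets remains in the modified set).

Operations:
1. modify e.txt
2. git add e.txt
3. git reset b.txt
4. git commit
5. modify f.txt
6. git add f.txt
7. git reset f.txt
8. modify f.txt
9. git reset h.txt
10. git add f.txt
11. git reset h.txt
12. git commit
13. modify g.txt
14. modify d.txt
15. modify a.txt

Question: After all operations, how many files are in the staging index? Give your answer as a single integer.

After op 1 (modify e.txt): modified={e.txt} staged={none}
After op 2 (git add e.txt): modified={none} staged={e.txt}
After op 3 (git reset b.txt): modified={none} staged={e.txt}
After op 4 (git commit): modified={none} staged={none}
After op 5 (modify f.txt): modified={f.txt} staged={none}
After op 6 (git add f.txt): modified={none} staged={f.txt}
After op 7 (git reset f.txt): modified={f.txt} staged={none}
After op 8 (modify f.txt): modified={f.txt} staged={none}
After op 9 (git reset h.txt): modified={f.txt} staged={none}
After op 10 (git add f.txt): modified={none} staged={f.txt}
After op 11 (git reset h.txt): modified={none} staged={f.txt}
After op 12 (git commit): modified={none} staged={none}
After op 13 (modify g.txt): modified={g.txt} staged={none}
After op 14 (modify d.txt): modified={d.txt, g.txt} staged={none}
After op 15 (modify a.txt): modified={a.txt, d.txt, g.txt} staged={none}
Final staged set: {none} -> count=0

Answer: 0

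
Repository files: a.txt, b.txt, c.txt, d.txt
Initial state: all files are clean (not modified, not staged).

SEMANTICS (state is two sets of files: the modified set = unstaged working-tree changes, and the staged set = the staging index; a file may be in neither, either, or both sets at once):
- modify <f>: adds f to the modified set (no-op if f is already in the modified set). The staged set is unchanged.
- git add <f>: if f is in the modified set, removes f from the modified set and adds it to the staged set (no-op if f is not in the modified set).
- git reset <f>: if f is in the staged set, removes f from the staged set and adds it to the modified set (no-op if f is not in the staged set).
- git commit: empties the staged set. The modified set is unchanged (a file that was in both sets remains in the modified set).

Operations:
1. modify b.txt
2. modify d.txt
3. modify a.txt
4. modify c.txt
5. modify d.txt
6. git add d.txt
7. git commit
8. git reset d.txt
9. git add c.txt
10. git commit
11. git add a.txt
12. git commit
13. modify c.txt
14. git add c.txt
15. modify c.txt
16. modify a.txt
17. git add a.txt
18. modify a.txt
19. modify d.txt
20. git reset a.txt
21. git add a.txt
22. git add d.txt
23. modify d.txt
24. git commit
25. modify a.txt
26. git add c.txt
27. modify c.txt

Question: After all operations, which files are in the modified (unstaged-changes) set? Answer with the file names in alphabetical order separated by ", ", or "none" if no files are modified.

After op 1 (modify b.txt): modified={b.txt} staged={none}
After op 2 (modify d.txt): modified={b.txt, d.txt} staged={none}
After op 3 (modify a.txt): modified={a.txt, b.txt, d.txt} staged={none}
After op 4 (modify c.txt): modified={a.txt, b.txt, c.txt, d.txt} staged={none}
After op 5 (modify d.txt): modified={a.txt, b.txt, c.txt, d.txt} staged={none}
After op 6 (git add d.txt): modified={a.txt, b.txt, c.txt} staged={d.txt}
After op 7 (git commit): modified={a.txt, b.txt, c.txt} staged={none}
After op 8 (git reset d.txt): modified={a.txt, b.txt, c.txt} staged={none}
After op 9 (git add c.txt): modified={a.txt, b.txt} staged={c.txt}
After op 10 (git commit): modified={a.txt, b.txt} staged={none}
After op 11 (git add a.txt): modified={b.txt} staged={a.txt}
After op 12 (git commit): modified={b.txt} staged={none}
After op 13 (modify c.txt): modified={b.txt, c.txt} staged={none}
After op 14 (git add c.txt): modified={b.txt} staged={c.txt}
After op 15 (modify c.txt): modified={b.txt, c.txt} staged={c.txt}
After op 16 (modify a.txt): modified={a.txt, b.txt, c.txt} staged={c.txt}
After op 17 (git add a.txt): modified={b.txt, c.txt} staged={a.txt, c.txt}
After op 18 (modify a.txt): modified={a.txt, b.txt, c.txt} staged={a.txt, c.txt}
After op 19 (modify d.txt): modified={a.txt, b.txt, c.txt, d.txt} staged={a.txt, c.txt}
After op 20 (git reset a.txt): modified={a.txt, b.txt, c.txt, d.txt} staged={c.txt}
After op 21 (git add a.txt): modified={b.txt, c.txt, d.txt} staged={a.txt, c.txt}
After op 22 (git add d.txt): modified={b.txt, c.txt} staged={a.txt, c.txt, d.txt}
After op 23 (modify d.txt): modified={b.txt, c.txt, d.txt} staged={a.txt, c.txt, d.txt}
After op 24 (git commit): modified={b.txt, c.txt, d.txt} staged={none}
After op 25 (modify a.txt): modified={a.txt, b.txt, c.txt, d.txt} staged={none}
After op 26 (git add c.txt): modified={a.txt, b.txt, d.txt} staged={c.txt}
After op 27 (modify c.txt): modified={a.txt, b.txt, c.txt, d.txt} staged={c.txt}

Answer: a.txt, b.txt, c.txt, d.txt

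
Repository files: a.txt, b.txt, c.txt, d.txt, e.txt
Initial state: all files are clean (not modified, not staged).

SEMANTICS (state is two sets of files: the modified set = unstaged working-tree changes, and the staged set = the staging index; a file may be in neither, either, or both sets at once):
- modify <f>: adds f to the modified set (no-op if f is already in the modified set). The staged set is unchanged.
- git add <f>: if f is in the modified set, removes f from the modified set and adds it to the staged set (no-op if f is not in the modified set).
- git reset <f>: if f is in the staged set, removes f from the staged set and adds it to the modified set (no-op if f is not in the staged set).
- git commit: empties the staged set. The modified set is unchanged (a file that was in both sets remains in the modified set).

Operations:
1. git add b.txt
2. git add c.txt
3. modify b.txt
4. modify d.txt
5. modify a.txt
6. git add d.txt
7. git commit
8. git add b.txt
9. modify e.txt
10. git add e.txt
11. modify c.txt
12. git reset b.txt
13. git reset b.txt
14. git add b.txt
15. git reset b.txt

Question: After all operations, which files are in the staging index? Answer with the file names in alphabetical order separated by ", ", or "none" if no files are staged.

Answer: e.txt

Derivation:
After op 1 (git add b.txt): modified={none} staged={none}
After op 2 (git add c.txt): modified={none} staged={none}
After op 3 (modify b.txt): modified={b.txt} staged={none}
After op 4 (modify d.txt): modified={b.txt, d.txt} staged={none}
After op 5 (modify a.txt): modified={a.txt, b.txt, d.txt} staged={none}
After op 6 (git add d.txt): modified={a.txt, b.txt} staged={d.txt}
After op 7 (git commit): modified={a.txt, b.txt} staged={none}
After op 8 (git add b.txt): modified={a.txt} staged={b.txt}
After op 9 (modify e.txt): modified={a.txt, e.txt} staged={b.txt}
After op 10 (git add e.txt): modified={a.txt} staged={b.txt, e.txt}
After op 11 (modify c.txt): modified={a.txt, c.txt} staged={b.txt, e.txt}
After op 12 (git reset b.txt): modified={a.txt, b.txt, c.txt} staged={e.txt}
After op 13 (git reset b.txt): modified={a.txt, b.txt, c.txt} staged={e.txt}
After op 14 (git add b.txt): modified={a.txt, c.txt} staged={b.txt, e.txt}
After op 15 (git reset b.txt): modified={a.txt, b.txt, c.txt} staged={e.txt}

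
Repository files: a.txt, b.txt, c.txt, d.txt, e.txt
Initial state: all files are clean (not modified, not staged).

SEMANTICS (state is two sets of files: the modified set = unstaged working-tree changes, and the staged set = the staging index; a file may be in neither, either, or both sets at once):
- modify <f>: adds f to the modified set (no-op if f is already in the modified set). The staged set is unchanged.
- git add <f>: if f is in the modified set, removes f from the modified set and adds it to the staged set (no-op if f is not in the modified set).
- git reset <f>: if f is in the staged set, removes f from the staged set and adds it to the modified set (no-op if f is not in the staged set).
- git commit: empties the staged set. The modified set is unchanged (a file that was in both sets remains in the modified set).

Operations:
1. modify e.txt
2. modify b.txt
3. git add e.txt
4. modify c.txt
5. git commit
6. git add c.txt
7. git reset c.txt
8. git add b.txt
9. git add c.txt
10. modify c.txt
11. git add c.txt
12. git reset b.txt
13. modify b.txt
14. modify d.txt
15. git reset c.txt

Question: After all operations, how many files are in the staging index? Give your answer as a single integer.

After op 1 (modify e.txt): modified={e.txt} staged={none}
After op 2 (modify b.txt): modified={b.txt, e.txt} staged={none}
After op 3 (git add e.txt): modified={b.txt} staged={e.txt}
After op 4 (modify c.txt): modified={b.txt, c.txt} staged={e.txt}
After op 5 (git commit): modified={b.txt, c.txt} staged={none}
After op 6 (git add c.txt): modified={b.txt} staged={c.txt}
After op 7 (git reset c.txt): modified={b.txt, c.txt} staged={none}
After op 8 (git add b.txt): modified={c.txt} staged={b.txt}
After op 9 (git add c.txt): modified={none} staged={b.txt, c.txt}
After op 10 (modify c.txt): modified={c.txt} staged={b.txt, c.txt}
After op 11 (git add c.txt): modified={none} staged={b.txt, c.txt}
After op 12 (git reset b.txt): modified={b.txt} staged={c.txt}
After op 13 (modify b.txt): modified={b.txt} staged={c.txt}
After op 14 (modify d.txt): modified={b.txt, d.txt} staged={c.txt}
After op 15 (git reset c.txt): modified={b.txt, c.txt, d.txt} staged={none}
Final staged set: {none} -> count=0

Answer: 0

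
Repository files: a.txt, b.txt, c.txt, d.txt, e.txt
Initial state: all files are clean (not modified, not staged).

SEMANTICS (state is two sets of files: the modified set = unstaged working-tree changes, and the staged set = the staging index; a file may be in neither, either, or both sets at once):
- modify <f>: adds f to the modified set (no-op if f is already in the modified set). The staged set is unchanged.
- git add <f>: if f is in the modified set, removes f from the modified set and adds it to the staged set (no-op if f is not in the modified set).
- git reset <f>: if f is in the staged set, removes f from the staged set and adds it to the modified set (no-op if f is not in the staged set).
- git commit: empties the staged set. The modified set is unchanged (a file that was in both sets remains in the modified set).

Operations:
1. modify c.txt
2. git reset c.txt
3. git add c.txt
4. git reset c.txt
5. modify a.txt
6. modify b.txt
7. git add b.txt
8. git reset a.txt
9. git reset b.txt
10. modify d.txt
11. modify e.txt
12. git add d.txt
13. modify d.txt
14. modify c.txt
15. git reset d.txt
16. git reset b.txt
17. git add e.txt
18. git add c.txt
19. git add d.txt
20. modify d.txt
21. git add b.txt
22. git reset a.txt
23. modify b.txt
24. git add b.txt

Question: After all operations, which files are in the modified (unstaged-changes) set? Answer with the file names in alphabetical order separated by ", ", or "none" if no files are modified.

Answer: a.txt, d.txt

Derivation:
After op 1 (modify c.txt): modified={c.txt} staged={none}
After op 2 (git reset c.txt): modified={c.txt} staged={none}
After op 3 (git add c.txt): modified={none} staged={c.txt}
After op 4 (git reset c.txt): modified={c.txt} staged={none}
After op 5 (modify a.txt): modified={a.txt, c.txt} staged={none}
After op 6 (modify b.txt): modified={a.txt, b.txt, c.txt} staged={none}
After op 7 (git add b.txt): modified={a.txt, c.txt} staged={b.txt}
After op 8 (git reset a.txt): modified={a.txt, c.txt} staged={b.txt}
After op 9 (git reset b.txt): modified={a.txt, b.txt, c.txt} staged={none}
After op 10 (modify d.txt): modified={a.txt, b.txt, c.txt, d.txt} staged={none}
After op 11 (modify e.txt): modified={a.txt, b.txt, c.txt, d.txt, e.txt} staged={none}
After op 12 (git add d.txt): modified={a.txt, b.txt, c.txt, e.txt} staged={d.txt}
After op 13 (modify d.txt): modified={a.txt, b.txt, c.txt, d.txt, e.txt} staged={d.txt}
After op 14 (modify c.txt): modified={a.txt, b.txt, c.txt, d.txt, e.txt} staged={d.txt}
After op 15 (git reset d.txt): modified={a.txt, b.txt, c.txt, d.txt, e.txt} staged={none}
After op 16 (git reset b.txt): modified={a.txt, b.txt, c.txt, d.txt, e.txt} staged={none}
After op 17 (git add e.txt): modified={a.txt, b.txt, c.txt, d.txt} staged={e.txt}
After op 18 (git add c.txt): modified={a.txt, b.txt, d.txt} staged={c.txt, e.txt}
After op 19 (git add d.txt): modified={a.txt, b.txt} staged={c.txt, d.txt, e.txt}
After op 20 (modify d.txt): modified={a.txt, b.txt, d.txt} staged={c.txt, d.txt, e.txt}
After op 21 (git add b.txt): modified={a.txt, d.txt} staged={b.txt, c.txt, d.txt, e.txt}
After op 22 (git reset a.txt): modified={a.txt, d.txt} staged={b.txt, c.txt, d.txt, e.txt}
After op 23 (modify b.txt): modified={a.txt, b.txt, d.txt} staged={b.txt, c.txt, d.txt, e.txt}
After op 24 (git add b.txt): modified={a.txt, d.txt} staged={b.txt, c.txt, d.txt, e.txt}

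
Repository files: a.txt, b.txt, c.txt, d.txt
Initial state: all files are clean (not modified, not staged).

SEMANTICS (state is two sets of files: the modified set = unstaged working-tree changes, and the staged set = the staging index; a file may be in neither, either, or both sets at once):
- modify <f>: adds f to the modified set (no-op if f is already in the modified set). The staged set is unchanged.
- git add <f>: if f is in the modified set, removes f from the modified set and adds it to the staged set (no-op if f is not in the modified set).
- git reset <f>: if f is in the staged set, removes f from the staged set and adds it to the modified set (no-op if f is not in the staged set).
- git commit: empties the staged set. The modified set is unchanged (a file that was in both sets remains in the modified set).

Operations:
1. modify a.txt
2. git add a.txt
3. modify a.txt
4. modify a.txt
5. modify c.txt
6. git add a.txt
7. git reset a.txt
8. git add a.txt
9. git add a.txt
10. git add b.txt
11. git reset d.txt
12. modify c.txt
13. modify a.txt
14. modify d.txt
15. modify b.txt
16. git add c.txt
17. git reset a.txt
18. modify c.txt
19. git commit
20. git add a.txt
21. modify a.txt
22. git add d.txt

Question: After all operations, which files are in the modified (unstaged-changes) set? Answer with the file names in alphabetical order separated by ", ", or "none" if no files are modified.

Answer: a.txt, b.txt, c.txt

Derivation:
After op 1 (modify a.txt): modified={a.txt} staged={none}
After op 2 (git add a.txt): modified={none} staged={a.txt}
After op 3 (modify a.txt): modified={a.txt} staged={a.txt}
After op 4 (modify a.txt): modified={a.txt} staged={a.txt}
After op 5 (modify c.txt): modified={a.txt, c.txt} staged={a.txt}
After op 6 (git add a.txt): modified={c.txt} staged={a.txt}
After op 7 (git reset a.txt): modified={a.txt, c.txt} staged={none}
After op 8 (git add a.txt): modified={c.txt} staged={a.txt}
After op 9 (git add a.txt): modified={c.txt} staged={a.txt}
After op 10 (git add b.txt): modified={c.txt} staged={a.txt}
After op 11 (git reset d.txt): modified={c.txt} staged={a.txt}
After op 12 (modify c.txt): modified={c.txt} staged={a.txt}
After op 13 (modify a.txt): modified={a.txt, c.txt} staged={a.txt}
After op 14 (modify d.txt): modified={a.txt, c.txt, d.txt} staged={a.txt}
After op 15 (modify b.txt): modified={a.txt, b.txt, c.txt, d.txt} staged={a.txt}
After op 16 (git add c.txt): modified={a.txt, b.txt, d.txt} staged={a.txt, c.txt}
After op 17 (git reset a.txt): modified={a.txt, b.txt, d.txt} staged={c.txt}
After op 18 (modify c.txt): modified={a.txt, b.txt, c.txt, d.txt} staged={c.txt}
After op 19 (git commit): modified={a.txt, b.txt, c.txt, d.txt} staged={none}
After op 20 (git add a.txt): modified={b.txt, c.txt, d.txt} staged={a.txt}
After op 21 (modify a.txt): modified={a.txt, b.txt, c.txt, d.txt} staged={a.txt}
After op 22 (git add d.txt): modified={a.txt, b.txt, c.txt} staged={a.txt, d.txt}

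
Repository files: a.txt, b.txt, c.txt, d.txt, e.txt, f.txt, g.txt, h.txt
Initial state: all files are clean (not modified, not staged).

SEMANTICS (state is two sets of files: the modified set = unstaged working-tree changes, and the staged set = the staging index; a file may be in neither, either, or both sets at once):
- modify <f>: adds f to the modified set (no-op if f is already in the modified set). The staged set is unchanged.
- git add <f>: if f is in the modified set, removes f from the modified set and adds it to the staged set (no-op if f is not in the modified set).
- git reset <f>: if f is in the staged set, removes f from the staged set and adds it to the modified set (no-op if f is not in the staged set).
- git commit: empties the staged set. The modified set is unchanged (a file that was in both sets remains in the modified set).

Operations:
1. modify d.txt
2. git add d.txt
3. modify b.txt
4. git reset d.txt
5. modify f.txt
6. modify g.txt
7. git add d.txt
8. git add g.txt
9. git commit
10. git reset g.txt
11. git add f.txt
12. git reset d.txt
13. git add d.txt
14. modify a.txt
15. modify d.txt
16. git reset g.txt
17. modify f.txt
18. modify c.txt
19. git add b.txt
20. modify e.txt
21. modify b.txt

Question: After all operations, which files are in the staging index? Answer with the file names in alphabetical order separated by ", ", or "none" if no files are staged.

Answer: b.txt, f.txt

Derivation:
After op 1 (modify d.txt): modified={d.txt} staged={none}
After op 2 (git add d.txt): modified={none} staged={d.txt}
After op 3 (modify b.txt): modified={b.txt} staged={d.txt}
After op 4 (git reset d.txt): modified={b.txt, d.txt} staged={none}
After op 5 (modify f.txt): modified={b.txt, d.txt, f.txt} staged={none}
After op 6 (modify g.txt): modified={b.txt, d.txt, f.txt, g.txt} staged={none}
After op 7 (git add d.txt): modified={b.txt, f.txt, g.txt} staged={d.txt}
After op 8 (git add g.txt): modified={b.txt, f.txt} staged={d.txt, g.txt}
After op 9 (git commit): modified={b.txt, f.txt} staged={none}
After op 10 (git reset g.txt): modified={b.txt, f.txt} staged={none}
After op 11 (git add f.txt): modified={b.txt} staged={f.txt}
After op 12 (git reset d.txt): modified={b.txt} staged={f.txt}
After op 13 (git add d.txt): modified={b.txt} staged={f.txt}
After op 14 (modify a.txt): modified={a.txt, b.txt} staged={f.txt}
After op 15 (modify d.txt): modified={a.txt, b.txt, d.txt} staged={f.txt}
After op 16 (git reset g.txt): modified={a.txt, b.txt, d.txt} staged={f.txt}
After op 17 (modify f.txt): modified={a.txt, b.txt, d.txt, f.txt} staged={f.txt}
After op 18 (modify c.txt): modified={a.txt, b.txt, c.txt, d.txt, f.txt} staged={f.txt}
After op 19 (git add b.txt): modified={a.txt, c.txt, d.txt, f.txt} staged={b.txt, f.txt}
After op 20 (modify e.txt): modified={a.txt, c.txt, d.txt, e.txt, f.txt} staged={b.txt, f.txt}
After op 21 (modify b.txt): modified={a.txt, b.txt, c.txt, d.txt, e.txt, f.txt} staged={b.txt, f.txt}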